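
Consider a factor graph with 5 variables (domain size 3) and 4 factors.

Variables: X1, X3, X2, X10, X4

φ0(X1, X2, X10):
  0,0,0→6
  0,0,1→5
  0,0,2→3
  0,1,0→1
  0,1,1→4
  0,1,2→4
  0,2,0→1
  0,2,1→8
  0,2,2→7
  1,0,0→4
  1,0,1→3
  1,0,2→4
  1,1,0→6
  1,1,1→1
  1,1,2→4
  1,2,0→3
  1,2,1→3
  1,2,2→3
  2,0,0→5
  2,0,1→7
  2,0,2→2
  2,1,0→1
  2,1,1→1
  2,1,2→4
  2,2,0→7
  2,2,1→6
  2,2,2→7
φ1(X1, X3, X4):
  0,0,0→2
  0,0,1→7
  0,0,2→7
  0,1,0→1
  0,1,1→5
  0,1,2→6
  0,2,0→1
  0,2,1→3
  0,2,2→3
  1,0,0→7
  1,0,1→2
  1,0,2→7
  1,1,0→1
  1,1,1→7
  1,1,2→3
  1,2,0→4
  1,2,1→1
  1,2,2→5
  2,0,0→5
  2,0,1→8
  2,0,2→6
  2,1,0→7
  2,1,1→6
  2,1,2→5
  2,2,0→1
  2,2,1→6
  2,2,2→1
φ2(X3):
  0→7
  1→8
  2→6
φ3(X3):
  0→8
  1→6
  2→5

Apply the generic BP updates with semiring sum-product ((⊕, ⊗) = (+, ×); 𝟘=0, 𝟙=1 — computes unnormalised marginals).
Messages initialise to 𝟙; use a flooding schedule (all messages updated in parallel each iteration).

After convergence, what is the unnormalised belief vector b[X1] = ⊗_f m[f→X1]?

b[X1] = [65598, 53444, 86720]

init: all messages = 𝟙 over 3 values
r1 m[φ0→X1] = [39, 31, 40]
r1 m[φ0→X2] = [39, 26, 45]
r1 m[φ0→X10] = [34, 38, 38]
r1 m[φ1→X1] = [35, 37, 45]
r1 m[φ1→X3] = [51, 41, 25]
r1 m[φ1→X4] = [29, 45, 43]
r1 m[φ2→X3] = [7, 8, 6]
r1 m[φ3→X3] = [8, 6, 5]
r1 m[X1→φ0] = [1, 1, 1]
r1 m[X1→φ1] = [1, 1, 1]
r1 m[X3→φ1] = [1, 1, 1]
r1 m[X3→φ2] = [1, 1, 1]
r1 m[X3→φ3] = [1, 1, 1]
r1 m[X2→φ0] = [1, 1, 1]
r1 m[X10→φ0] = [1, 1, 1]
r1 m[X4→φ1] = [1, 1, 1]
r2 m[φ0→X1] = [39, 31, 40]
r2 m[φ0→X2] = [39, 26, 45]
r2 m[φ0→X10] = [34, 38, 38]
r2 m[φ1→X1] = [35, 37, 45]
r2 m[φ1→X3] = [51, 41, 25]
r2 m[φ1→X4] = [29, 45, 43]
r2 m[φ2→X3] = [7, 8, 6]
r2 m[φ3→X3] = [8, 6, 5]
r2 m[X1→φ0] = [35, 37, 45]
r2 m[X1→φ1] = [39, 31, 40]
r2 m[X3→φ1] = [56, 48, 30]
r2 m[X3→φ2] = [408, 246, 125]
r2 m[X3→φ3] = [357, 328, 150]
r2 m[X2→φ0] = [1, 1, 1]
r2 m[X10→φ0] = [1, 1, 1]
r2 m[X4→φ1] = [1, 1, 1]
r3 m[φ0→X1] = [39, 31, 40]
r3 m[φ0→X2] = [1527, 992, 1793]
r3 m[φ0→X10] = [1346, 1484, 1482]
r3 m[φ1→X1] = [1682, 1724, 2168]
r3 m[φ1→X3] = [1880, 1529, 903]
r3 m[φ1→X4] = [50610, 79616, 75536]
r3 m[φ2→X3] = [7, 8, 6]
r3 m[φ3→X3] = [8, 6, 5]
r3 m[X1→φ0] = [35, 37, 45]
r3 m[X1→φ1] = [39, 31, 40]
r3 m[X3→φ1] = [56, 48, 30]
r3 m[X3→φ2] = [408, 246, 125]
r3 m[X3→φ3] = [357, 328, 150]
r3 m[X2→φ0] = [1, 1, 1]
r3 m[X10→φ0] = [1, 1, 1]
r3 m[X4→φ1] = [1, 1, 1]
r4 m[φ0→X1] = [39, 31, 40]
r4 m[φ0→X2] = [1527, 992, 1793]
r4 m[φ0→X10] = [1346, 1484, 1482]
r4 m[φ1→X1] = [1682, 1724, 2168]
r4 m[φ1→X3] = [1880, 1529, 903]
r4 m[φ1→X4] = [50610, 79616, 75536]
r4 m[φ2→X3] = [7, 8, 6]
r4 m[φ3→X3] = [8, 6, 5]
r4 m[X1→φ0] = [1682, 1724, 2168]
r4 m[X1→φ1] = [39, 31, 40]
r4 m[X3→φ1] = [56, 48, 30]
r4 m[X3→φ2] = [15040, 9174, 4515]
r4 m[X3→φ3] = [13160, 12232, 5418]
r4 m[X2→φ0] = [1, 1, 1]
r4 m[X10→φ0] = [1, 1, 1]
r4 m[X4→φ1] = [1, 1, 1]
r5 m[φ0→X1] = [39, 31, 40]
r5 m[φ0→X2] = [72864, 47110, 85788]
r5 m[φ0→X10] = [64052, 71014, 70696]
r5 m[φ1→X1] = [1682, 1724, 2168]
r5 m[φ1→X3] = [1880, 1529, 903]
r5 m[φ1→X4] = [50610, 79616, 75536]
r5 m[φ2→X3] = [7, 8, 6]
r5 m[φ3→X3] = [8, 6, 5]
r5 m[X1→φ0] = [1682, 1724, 2168]
r5 m[X1→φ1] = [39, 31, 40]
r5 m[X3→φ1] = [56, 48, 30]
r5 m[X3→φ2] = [15040, 9174, 4515]
r5 m[X3→φ3] = [13160, 12232, 5418]
r5 m[X2→φ0] = [1, 1, 1]
r5 m[X10→φ0] = [1, 1, 1]
r5 m[X4→φ1] = [1, 1, 1]
r6 m[φ0→X1] = [39, 31, 40]
r6 m[φ0→X2] = [72864, 47110, 85788]
r6 m[φ0→X10] = [64052, 71014, 70696]
r6 m[φ1→X1] = [1682, 1724, 2168]
r6 m[φ1→X3] = [1880, 1529, 903]
r6 m[φ1→X4] = [50610, 79616, 75536]
r6 m[φ2→X3] = [7, 8, 6]
r6 m[φ3→X3] = [8, 6, 5]
r6 m[X1→φ0] = [1682, 1724, 2168]
r6 m[X1→φ1] = [39, 31, 40]
r6 m[X3→φ1] = [56, 48, 30]
r6 m[X3→φ2] = [15040, 9174, 4515]
r6 m[X3→φ3] = [13160, 12232, 5418]
r6 m[X2→φ0] = [1, 1, 1]
r6 m[X10→φ0] = [1, 1, 1]
r6 m[X4→φ1] = [1, 1, 1]
fixed point reached at round 6
b[X1] = ⊗ incoming = [65598, 53444, 86720]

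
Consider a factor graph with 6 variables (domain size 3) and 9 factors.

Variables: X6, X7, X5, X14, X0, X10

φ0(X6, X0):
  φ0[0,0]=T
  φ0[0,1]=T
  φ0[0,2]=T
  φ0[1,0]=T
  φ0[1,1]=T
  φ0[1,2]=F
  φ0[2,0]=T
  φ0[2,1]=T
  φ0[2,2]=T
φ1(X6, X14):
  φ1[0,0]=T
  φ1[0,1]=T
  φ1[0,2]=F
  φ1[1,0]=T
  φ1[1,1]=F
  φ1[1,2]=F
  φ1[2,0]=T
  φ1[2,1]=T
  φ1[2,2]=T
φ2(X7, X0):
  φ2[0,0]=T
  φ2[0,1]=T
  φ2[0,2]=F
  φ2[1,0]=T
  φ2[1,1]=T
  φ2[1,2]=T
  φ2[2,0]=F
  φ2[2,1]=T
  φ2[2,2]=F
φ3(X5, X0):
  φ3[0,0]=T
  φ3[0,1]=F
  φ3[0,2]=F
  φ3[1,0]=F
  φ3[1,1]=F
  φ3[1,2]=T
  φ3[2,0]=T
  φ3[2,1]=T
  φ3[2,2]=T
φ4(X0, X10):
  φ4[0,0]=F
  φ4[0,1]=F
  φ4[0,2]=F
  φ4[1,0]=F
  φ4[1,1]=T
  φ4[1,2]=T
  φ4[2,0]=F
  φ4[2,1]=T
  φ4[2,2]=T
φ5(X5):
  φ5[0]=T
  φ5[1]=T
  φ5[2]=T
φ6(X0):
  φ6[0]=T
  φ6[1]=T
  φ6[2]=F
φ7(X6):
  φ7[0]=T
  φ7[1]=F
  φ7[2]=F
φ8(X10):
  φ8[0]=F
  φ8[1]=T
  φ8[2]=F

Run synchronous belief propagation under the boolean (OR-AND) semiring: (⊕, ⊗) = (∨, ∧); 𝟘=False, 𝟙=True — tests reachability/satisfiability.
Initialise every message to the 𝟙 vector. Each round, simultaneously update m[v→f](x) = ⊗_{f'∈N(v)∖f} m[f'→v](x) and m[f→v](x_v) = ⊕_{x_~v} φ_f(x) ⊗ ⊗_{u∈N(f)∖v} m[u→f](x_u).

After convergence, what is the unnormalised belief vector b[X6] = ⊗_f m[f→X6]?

b[X6] = [T, F, F]

init: all messages = 𝟙 over 3 values
r1 m[φ0→X6] = [T, T, T]
r1 m[φ0→X0] = [T, T, T]
r1 m[φ1→X6] = [T, T, T]
r1 m[φ1→X14] = [T, T, T]
r1 m[φ2→X7] = [T, T, T]
r1 m[φ2→X0] = [T, T, T]
r1 m[φ3→X5] = [T, T, T]
r1 m[φ3→X0] = [T, T, T]
r1 m[φ4→X0] = [F, T, T]
r1 m[φ4→X10] = [F, T, T]
r1 m[φ5→X5] = [T, T, T]
r1 m[φ6→X0] = [T, T, F]
r1 m[φ7→X6] = [T, F, F]
r1 m[φ8→X10] = [F, T, F]
r1 m[X6→φ0] = [T, T, T]
r1 m[X6→φ1] = [T, T, T]
r1 m[X6→φ7] = [T, T, T]
r1 m[X7→φ2] = [T, T, T]
r1 m[X5→φ3] = [T, T, T]
r1 m[X5→φ5] = [T, T, T]
r1 m[X14→φ1] = [T, T, T]
r1 m[X0→φ0] = [T, T, T]
r1 m[X0→φ2] = [T, T, T]
r1 m[X0→φ3] = [T, T, T]
r1 m[X0→φ4] = [T, T, T]
r1 m[X0→φ6] = [T, T, T]
r1 m[X10→φ4] = [T, T, T]
r1 m[X10→φ8] = [T, T, T]
r2 m[φ0→X6] = [T, T, T]
r2 m[φ0→X0] = [T, T, T]
r2 m[φ1→X6] = [T, T, T]
r2 m[φ1→X14] = [T, T, T]
r2 m[φ2→X7] = [T, T, T]
r2 m[φ2→X0] = [T, T, T]
r2 m[φ3→X5] = [T, T, T]
r2 m[φ3→X0] = [T, T, T]
r2 m[φ4→X0] = [F, T, T]
r2 m[φ4→X10] = [F, T, T]
r2 m[φ5→X5] = [T, T, T]
r2 m[φ6→X0] = [T, T, F]
r2 m[φ7→X6] = [T, F, F]
r2 m[φ8→X10] = [F, T, F]
r2 m[X6→φ0] = [T, F, F]
r2 m[X6→φ1] = [T, F, F]
r2 m[X6→φ7] = [T, T, T]
r2 m[X7→φ2] = [T, T, T]
r2 m[X5→φ3] = [T, T, T]
r2 m[X5→φ5] = [T, T, T]
r2 m[X14→φ1] = [T, T, T]
r2 m[X0→φ0] = [F, T, F]
r2 m[X0→φ2] = [F, T, F]
r2 m[X0→φ3] = [F, T, F]
r2 m[X0→φ4] = [T, T, F]
r2 m[X0→φ6] = [F, T, T]
r2 m[X10→φ4] = [F, T, F]
r2 m[X10→φ8] = [F, T, T]
r3 m[φ0→X6] = [T, T, T]
r3 m[φ0→X0] = [T, T, T]
r3 m[φ1→X6] = [T, T, T]
r3 m[φ1→X14] = [T, T, F]
r3 m[φ2→X7] = [T, T, T]
r3 m[φ2→X0] = [T, T, T]
r3 m[φ3→X5] = [F, F, T]
r3 m[φ3→X0] = [T, T, T]
r3 m[φ4→X0] = [F, T, T]
r3 m[φ4→X10] = [F, T, T]
r3 m[φ5→X5] = [T, T, T]
r3 m[φ6→X0] = [T, T, F]
r3 m[φ7→X6] = [T, F, F]
r3 m[φ8→X10] = [F, T, F]
r3 m[X6→φ0] = [T, F, F]
r3 m[X6→φ1] = [T, F, F]
r3 m[X6→φ7] = [T, T, T]
r3 m[X7→φ2] = [T, T, T]
r3 m[X5→φ3] = [T, T, T]
r3 m[X5→φ5] = [T, T, T]
r3 m[X14→φ1] = [T, T, T]
r3 m[X0→φ0] = [F, T, F]
r3 m[X0→φ2] = [F, T, F]
r3 m[X0→φ3] = [F, T, F]
r3 m[X0→φ4] = [T, T, F]
r3 m[X0→φ6] = [F, T, T]
r3 m[X10→φ4] = [F, T, F]
r3 m[X10→φ8] = [F, T, T]
r4 m[φ0→X6] = [T, T, T]
r4 m[φ0→X0] = [T, T, T]
r4 m[φ1→X6] = [T, T, T]
r4 m[φ1→X14] = [T, T, F]
r4 m[φ2→X7] = [T, T, T]
r4 m[φ2→X0] = [T, T, T]
r4 m[φ3→X5] = [F, F, T]
r4 m[φ3→X0] = [T, T, T]
r4 m[φ4→X0] = [F, T, T]
r4 m[φ4→X10] = [F, T, T]
r4 m[φ5→X5] = [T, T, T]
r4 m[φ6→X0] = [T, T, F]
r4 m[φ7→X6] = [T, F, F]
r4 m[φ8→X10] = [F, T, F]
r4 m[X6→φ0] = [T, F, F]
r4 m[X6→φ1] = [T, F, F]
r4 m[X6→φ7] = [T, T, T]
r4 m[X7→φ2] = [T, T, T]
r4 m[X5→φ3] = [T, T, T]
r4 m[X5→φ5] = [F, F, T]
r4 m[X14→φ1] = [T, T, T]
r4 m[X0→φ0] = [F, T, F]
r4 m[X0→φ2] = [F, T, F]
r4 m[X0→φ3] = [F, T, F]
r4 m[X0→φ4] = [T, T, F]
r4 m[X0→φ6] = [F, T, T]
r4 m[X10→φ4] = [F, T, F]
r4 m[X10→φ8] = [F, T, T]
r5 m[φ0→X6] = [T, T, T]
r5 m[φ0→X0] = [T, T, T]
r5 m[φ1→X6] = [T, T, T]
r5 m[φ1→X14] = [T, T, F]
r5 m[φ2→X7] = [T, T, T]
r5 m[φ2→X0] = [T, T, T]
r5 m[φ3→X5] = [F, F, T]
r5 m[φ3→X0] = [T, T, T]
r5 m[φ4→X0] = [F, T, T]
r5 m[φ4→X10] = [F, T, T]
r5 m[φ5→X5] = [T, T, T]
r5 m[φ6→X0] = [T, T, F]
r5 m[φ7→X6] = [T, F, F]
r5 m[φ8→X10] = [F, T, F]
r5 m[X6→φ0] = [T, F, F]
r5 m[X6→φ1] = [T, F, F]
r5 m[X6→φ7] = [T, T, T]
r5 m[X7→φ2] = [T, T, T]
r5 m[X5→φ3] = [T, T, T]
r5 m[X5→φ5] = [F, F, T]
r5 m[X14→φ1] = [T, T, T]
r5 m[X0→φ0] = [F, T, F]
r5 m[X0→φ2] = [F, T, F]
r5 m[X0→φ3] = [F, T, F]
r5 m[X0→φ4] = [T, T, F]
r5 m[X0→φ6] = [F, T, T]
r5 m[X10→φ4] = [F, T, F]
r5 m[X10→φ8] = [F, T, T]
fixed point reached at round 5
b[X6] = ⊗ incoming = [T, F, F]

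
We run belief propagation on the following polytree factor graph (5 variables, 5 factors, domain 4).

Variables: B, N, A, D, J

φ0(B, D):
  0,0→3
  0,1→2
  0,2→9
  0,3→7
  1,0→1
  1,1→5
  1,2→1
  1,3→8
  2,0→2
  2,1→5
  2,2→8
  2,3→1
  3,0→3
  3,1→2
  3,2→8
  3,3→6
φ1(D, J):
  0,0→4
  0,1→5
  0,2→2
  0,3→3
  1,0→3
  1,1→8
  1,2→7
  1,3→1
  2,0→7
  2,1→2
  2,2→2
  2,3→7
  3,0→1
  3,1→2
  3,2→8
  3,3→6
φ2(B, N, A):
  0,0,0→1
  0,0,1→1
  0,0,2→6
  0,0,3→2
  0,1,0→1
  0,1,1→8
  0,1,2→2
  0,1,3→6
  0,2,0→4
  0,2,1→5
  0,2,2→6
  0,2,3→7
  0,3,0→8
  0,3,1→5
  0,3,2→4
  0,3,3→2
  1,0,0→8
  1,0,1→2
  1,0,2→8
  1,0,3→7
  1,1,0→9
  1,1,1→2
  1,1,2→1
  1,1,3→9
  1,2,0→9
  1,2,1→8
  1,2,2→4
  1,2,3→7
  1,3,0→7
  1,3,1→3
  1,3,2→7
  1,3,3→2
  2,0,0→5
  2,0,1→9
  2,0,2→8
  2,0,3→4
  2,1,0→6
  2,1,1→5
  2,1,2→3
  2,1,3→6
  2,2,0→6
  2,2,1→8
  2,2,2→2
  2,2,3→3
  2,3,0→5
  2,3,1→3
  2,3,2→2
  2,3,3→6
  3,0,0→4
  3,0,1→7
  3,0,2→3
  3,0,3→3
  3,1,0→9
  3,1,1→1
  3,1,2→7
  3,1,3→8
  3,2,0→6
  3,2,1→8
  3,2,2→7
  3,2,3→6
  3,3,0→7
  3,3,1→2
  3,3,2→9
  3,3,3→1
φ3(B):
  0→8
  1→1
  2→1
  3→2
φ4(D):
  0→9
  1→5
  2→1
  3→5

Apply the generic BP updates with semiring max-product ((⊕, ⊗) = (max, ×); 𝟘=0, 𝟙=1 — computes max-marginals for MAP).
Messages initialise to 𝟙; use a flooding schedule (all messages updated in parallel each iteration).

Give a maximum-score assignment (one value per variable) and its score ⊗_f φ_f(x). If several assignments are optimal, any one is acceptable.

assignment: (B=0, N=1, A=1, D=3, J=2); score = 17920

init: all messages = 𝟙 over 4 values
r1 m[φ0→B] = [9, 8, 8, 8]
r1 m[φ0→D] = [3, 5, 9, 8]
r1 m[φ1→D] = [5, 8, 7, 8]
r1 m[φ1→J] = [7, 8, 8, 7]
r1 m[φ2→B] = [8, 9, 9, 9]
r1 m[φ2→N] = [9, 9, 9, 9]
r1 m[φ2→A] = [9, 9, 9, 9]
r1 m[φ3→B] = [8, 1, 1, 2]
r1 m[φ4→D] = [9, 5, 1, 5]
r1 m[B→φ0] = [1, 1, 1, 1]
r1 m[B→φ2] = [1, 1, 1, 1]
r1 m[B→φ3] = [1, 1, 1, 1]
r1 m[N→φ2] = [1, 1, 1, 1]
r1 m[A→φ2] = [1, 1, 1, 1]
r1 m[D→φ0] = [1, 1, 1, 1]
r1 m[D→φ1] = [1, 1, 1, 1]
r1 m[D→φ4] = [1, 1, 1, 1]
r1 m[J→φ1] = [1, 1, 1, 1]
r2 m[φ0→B] = [9, 8, 8, 8]
r2 m[φ0→D] = [3, 5, 9, 8]
r2 m[φ1→D] = [5, 8, 7, 8]
r2 m[φ1→J] = [7, 8, 8, 7]
r2 m[φ2→B] = [8, 9, 9, 9]
r2 m[φ2→N] = [9, 9, 9, 9]
r2 m[φ2→A] = [9, 9, 9, 9]
r2 m[φ3→B] = [8, 1, 1, 2]
r2 m[φ4→D] = [9, 5, 1, 5]
r2 m[B→φ0] = [64, 9, 9, 18]
r2 m[B→φ2] = [72, 8, 8, 16]
r2 m[B→φ3] = [72, 72, 72, 72]
r2 m[N→φ2] = [1, 1, 1, 1]
r2 m[A→φ2] = [1, 1, 1, 1]
r2 m[D→φ0] = [45, 40, 7, 40]
r2 m[D→φ1] = [27, 25, 9, 40]
r2 m[D→φ4] = [15, 40, 63, 64]
r2 m[J→φ1] = [1, 1, 1, 1]
r3 m[φ0→B] = [280, 320, 200, 240]
r3 m[φ0→D] = [192, 128, 576, 448]
r3 m[φ1→D] = [5, 8, 7, 8]
r3 m[φ1→J] = [108, 200, 320, 240]
r3 m[φ2→B] = [8, 9, 9, 9]
r3 m[φ2→N] = [432, 576, 504, 576]
r3 m[φ2→A] = [576, 576, 432, 504]
r3 m[φ3→B] = [8, 1, 1, 2]
r3 m[φ4→D] = [9, 5, 1, 5]
r3 m[B→φ0] = [64, 9, 9, 18]
r3 m[B→φ2] = [72, 8, 8, 16]
r3 m[B→φ3] = [72, 72, 72, 72]
r3 m[N→φ2] = [1, 1, 1, 1]
r3 m[A→φ2] = [1, 1, 1, 1]
r3 m[D→φ0] = [45, 40, 7, 40]
r3 m[D→φ1] = [27, 25, 9, 40]
r3 m[D→φ4] = [15, 40, 63, 64]
r3 m[J→φ1] = [1, 1, 1, 1]
r4 m[φ0→B] = [280, 320, 200, 240]
r4 m[φ0→D] = [192, 128, 576, 448]
r4 m[φ1→D] = [5, 8, 7, 8]
r4 m[φ1→J] = [108, 200, 320, 240]
r4 m[φ2→B] = [8, 9, 9, 9]
r4 m[φ2→N] = [432, 576, 504, 576]
r4 m[φ2→A] = [576, 576, 432, 504]
r4 m[φ3→B] = [8, 1, 1, 2]
r4 m[φ4→D] = [9, 5, 1, 5]
r4 m[B→φ0] = [64, 9, 9, 18]
r4 m[B→φ2] = [2240, 320, 200, 480]
r4 m[B→φ3] = [2240, 2880, 1800, 2160]
r4 m[N→φ2] = [1, 1, 1, 1]
r4 m[A→φ2] = [1, 1, 1, 1]
r4 m[D→φ0] = [45, 40, 7, 40]
r4 m[D→φ1] = [1728, 640, 576, 2240]
r4 m[D→φ4] = [960, 1024, 4032, 3584]
r4 m[J→φ1] = [1, 1, 1, 1]
r5 m[φ0→B] = [280, 320, 200, 240]
r5 m[φ0→D] = [192, 128, 576, 448]
r5 m[φ1→D] = [5, 8, 7, 8]
r5 m[φ1→J] = [6912, 8640, 17920, 13440]
r5 m[φ2→B] = [8, 9, 9, 9]
r5 m[φ2→N] = [13440, 17920, 15680, 17920]
r5 m[φ2→A] = [17920, 17920, 13440, 15680]
r5 m[φ3→B] = [8, 1, 1, 2]
r5 m[φ4→D] = [9, 5, 1, 5]
r5 m[B→φ0] = [64, 9, 9, 18]
r5 m[B→φ2] = [2240, 320, 200, 480]
r5 m[B→φ3] = [2240, 2880, 1800, 2160]
r5 m[N→φ2] = [1, 1, 1, 1]
r5 m[A→φ2] = [1, 1, 1, 1]
r5 m[D→φ0] = [45, 40, 7, 40]
r5 m[D→φ1] = [1728, 640, 576, 2240]
r5 m[D→φ4] = [960, 1024, 4032, 3584]
r5 m[J→φ1] = [1, 1, 1, 1]
r6 m[φ0→B] = [280, 320, 200, 240]
r6 m[φ0→D] = [192, 128, 576, 448]
r6 m[φ1→D] = [5, 8, 7, 8]
r6 m[φ1→J] = [6912, 8640, 17920, 13440]
r6 m[φ2→B] = [8, 9, 9, 9]
r6 m[φ2→N] = [13440, 17920, 15680, 17920]
r6 m[φ2→A] = [17920, 17920, 13440, 15680]
r6 m[φ3→B] = [8, 1, 1, 2]
r6 m[φ4→D] = [9, 5, 1, 5]
r6 m[B→φ0] = [64, 9, 9, 18]
r6 m[B→φ2] = [2240, 320, 200, 480]
r6 m[B→φ3] = [2240, 2880, 1800, 2160]
r6 m[N→φ2] = [1, 1, 1, 1]
r6 m[A→φ2] = [1, 1, 1, 1]
r6 m[D→φ0] = [45, 40, 7, 40]
r6 m[D→φ1] = [1728, 640, 576, 2240]
r6 m[D→φ4] = [960, 1024, 4032, 3584]
r6 m[J→φ1] = [1, 1, 1, 1]
fixed point reached at round 6
traceback from B: (B=0, N=1, A=1, D=3, J=2), score=17920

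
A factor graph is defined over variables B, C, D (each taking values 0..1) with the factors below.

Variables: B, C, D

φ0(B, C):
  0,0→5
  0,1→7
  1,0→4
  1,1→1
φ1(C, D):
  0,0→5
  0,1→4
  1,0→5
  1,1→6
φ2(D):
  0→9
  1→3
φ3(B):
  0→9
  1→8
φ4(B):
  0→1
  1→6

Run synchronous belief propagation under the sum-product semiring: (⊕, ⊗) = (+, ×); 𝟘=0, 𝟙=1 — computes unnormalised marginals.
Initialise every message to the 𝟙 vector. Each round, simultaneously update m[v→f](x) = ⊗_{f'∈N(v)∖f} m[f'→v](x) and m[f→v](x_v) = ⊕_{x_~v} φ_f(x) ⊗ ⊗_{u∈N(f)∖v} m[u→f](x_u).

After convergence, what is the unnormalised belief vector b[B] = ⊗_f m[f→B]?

init: all messages = 𝟙 over 2 values
r1 m[φ0→B] = [12, 5]
r1 m[φ0→C] = [9, 8]
r1 m[φ1→C] = [9, 11]
r1 m[φ1→D] = [10, 10]
r1 m[φ2→D] = [9, 3]
r1 m[φ3→B] = [9, 8]
r1 m[φ4→B] = [1, 6]
r1 m[B→φ0] = [1, 1]
r1 m[B→φ3] = [1, 1]
r1 m[B→φ4] = [1, 1]
r1 m[C→φ0] = [1, 1]
r1 m[C→φ1] = [1, 1]
r1 m[D→φ1] = [1, 1]
r1 m[D→φ2] = [1, 1]
r2 m[φ0→B] = [12, 5]
r2 m[φ0→C] = [9, 8]
r2 m[φ1→C] = [9, 11]
r2 m[φ1→D] = [10, 10]
r2 m[φ2→D] = [9, 3]
r2 m[φ3→B] = [9, 8]
r2 m[φ4→B] = [1, 6]
r2 m[B→φ0] = [9, 48]
r2 m[B→φ3] = [12, 30]
r2 m[B→φ4] = [108, 40]
r2 m[C→φ0] = [9, 11]
r2 m[C→φ1] = [9, 8]
r2 m[D→φ1] = [9, 3]
r2 m[D→φ2] = [10, 10]
r3 m[φ0→B] = [122, 47]
r3 m[φ0→C] = [237, 111]
r3 m[φ1→C] = [57, 63]
r3 m[φ1→D] = [85, 84]
r3 m[φ2→D] = [9, 3]
r3 m[φ3→B] = [9, 8]
r3 m[φ4→B] = [1, 6]
r3 m[B→φ0] = [9, 48]
r3 m[B→φ3] = [12, 30]
r3 m[B→φ4] = [108, 40]
r3 m[C→φ0] = [9, 11]
r3 m[C→φ1] = [9, 8]
r3 m[D→φ1] = [9, 3]
r3 m[D→φ2] = [10, 10]
r4 m[φ0→B] = [122, 47]
r4 m[φ0→C] = [237, 111]
r4 m[φ1→C] = [57, 63]
r4 m[φ1→D] = [85, 84]
r4 m[φ2→D] = [9, 3]
r4 m[φ3→B] = [9, 8]
r4 m[φ4→B] = [1, 6]
r4 m[B→φ0] = [9, 48]
r4 m[B→φ3] = [122, 282]
r4 m[B→φ4] = [1098, 376]
r4 m[C→φ0] = [57, 63]
r4 m[C→φ1] = [237, 111]
r4 m[D→φ1] = [9, 3]
r4 m[D→φ2] = [85, 84]
r5 m[φ0→B] = [726, 291]
r5 m[φ0→C] = [237, 111]
r5 m[φ1→C] = [57, 63]
r5 m[φ1→D] = [1740, 1614]
r5 m[φ2→D] = [9, 3]
r5 m[φ3→B] = [9, 8]
r5 m[φ4→B] = [1, 6]
r5 m[B→φ0] = [9, 48]
r5 m[B→φ3] = [122, 282]
r5 m[B→φ4] = [1098, 376]
r5 m[C→φ0] = [57, 63]
r5 m[C→φ1] = [237, 111]
r5 m[D→φ1] = [9, 3]
r5 m[D→φ2] = [85, 84]
r6 m[φ0→B] = [726, 291]
r6 m[φ0→C] = [237, 111]
r6 m[φ1→C] = [57, 63]
r6 m[φ1→D] = [1740, 1614]
r6 m[φ2→D] = [9, 3]
r6 m[φ3→B] = [9, 8]
r6 m[φ4→B] = [1, 6]
r6 m[B→φ0] = [9, 48]
r6 m[B→φ3] = [726, 1746]
r6 m[B→φ4] = [6534, 2328]
r6 m[C→φ0] = [57, 63]
r6 m[C→φ1] = [237, 111]
r6 m[D→φ1] = [9, 3]
r6 m[D→φ2] = [1740, 1614]
r7 m[φ0→B] = [726, 291]
r7 m[φ0→C] = [237, 111]
r7 m[φ1→C] = [57, 63]
r7 m[φ1→D] = [1740, 1614]
r7 m[φ2→D] = [9, 3]
r7 m[φ3→B] = [9, 8]
r7 m[φ4→B] = [1, 6]
r7 m[B→φ0] = [9, 48]
r7 m[B→φ3] = [726, 1746]
r7 m[B→φ4] = [6534, 2328]
r7 m[C→φ0] = [57, 63]
r7 m[C→φ1] = [237, 111]
r7 m[D→φ1] = [9, 3]
r7 m[D→φ2] = [1740, 1614]
fixed point reached at round 7
b[B] = ⊗ incoming = [6534, 13968]

b[B] = [6534, 13968]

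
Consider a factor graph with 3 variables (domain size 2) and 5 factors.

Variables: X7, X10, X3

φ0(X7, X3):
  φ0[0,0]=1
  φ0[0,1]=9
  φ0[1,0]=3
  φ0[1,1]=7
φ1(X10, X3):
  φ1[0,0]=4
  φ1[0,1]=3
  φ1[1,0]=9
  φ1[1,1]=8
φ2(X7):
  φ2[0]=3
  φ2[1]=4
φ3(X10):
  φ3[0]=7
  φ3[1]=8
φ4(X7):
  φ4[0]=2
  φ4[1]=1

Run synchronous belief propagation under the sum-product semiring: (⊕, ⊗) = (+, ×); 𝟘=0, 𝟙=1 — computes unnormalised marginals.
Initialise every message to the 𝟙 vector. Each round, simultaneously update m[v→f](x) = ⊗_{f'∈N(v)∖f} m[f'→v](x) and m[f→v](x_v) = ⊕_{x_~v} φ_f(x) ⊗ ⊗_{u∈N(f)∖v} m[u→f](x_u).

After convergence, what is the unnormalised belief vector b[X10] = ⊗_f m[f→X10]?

init: all messages = 𝟙 over 2 values
r1 m[φ0→X7] = [10, 10]
r1 m[φ0→X3] = [4, 16]
r1 m[φ1→X10] = [7, 17]
r1 m[φ1→X3] = [13, 11]
r1 m[φ2→X7] = [3, 4]
r1 m[φ3→X10] = [7, 8]
r1 m[φ4→X7] = [2, 1]
r1 m[X7→φ0] = [1, 1]
r1 m[X7→φ2] = [1, 1]
r1 m[X7→φ4] = [1, 1]
r1 m[X10→φ1] = [1, 1]
r1 m[X10→φ3] = [1, 1]
r1 m[X3→φ0] = [1, 1]
r1 m[X3→φ1] = [1, 1]
r2 m[φ0→X7] = [10, 10]
r2 m[φ0→X3] = [4, 16]
r2 m[φ1→X10] = [7, 17]
r2 m[φ1→X3] = [13, 11]
r2 m[φ2→X7] = [3, 4]
r2 m[φ3→X10] = [7, 8]
r2 m[φ4→X7] = [2, 1]
r2 m[X7→φ0] = [6, 4]
r2 m[X7→φ2] = [20, 10]
r2 m[X7→φ4] = [30, 40]
r2 m[X10→φ1] = [7, 8]
r2 m[X10→φ3] = [7, 17]
r2 m[X3→φ0] = [13, 11]
r2 m[X3→φ1] = [4, 16]
r3 m[φ0→X7] = [112, 116]
r3 m[φ0→X3] = [18, 82]
r3 m[φ1→X10] = [64, 164]
r3 m[φ1→X3] = [100, 85]
r3 m[φ2→X7] = [3, 4]
r3 m[φ3→X10] = [7, 8]
r3 m[φ4→X7] = [2, 1]
r3 m[X7→φ0] = [6, 4]
r3 m[X7→φ2] = [20, 10]
r3 m[X7→φ4] = [30, 40]
r3 m[X10→φ1] = [7, 8]
r3 m[X10→φ3] = [7, 17]
r3 m[X3→φ0] = [13, 11]
r3 m[X3→φ1] = [4, 16]
r4 m[φ0→X7] = [112, 116]
r4 m[φ0→X3] = [18, 82]
r4 m[φ1→X10] = [64, 164]
r4 m[φ1→X3] = [100, 85]
r4 m[φ2→X7] = [3, 4]
r4 m[φ3→X10] = [7, 8]
r4 m[φ4→X7] = [2, 1]
r4 m[X7→φ0] = [6, 4]
r4 m[X7→φ2] = [224, 116]
r4 m[X7→φ4] = [336, 464]
r4 m[X10→φ1] = [7, 8]
r4 m[X10→φ3] = [64, 164]
r4 m[X3→φ0] = [100, 85]
r4 m[X3→φ1] = [18, 82]
r5 m[φ0→X7] = [865, 895]
r5 m[φ0→X3] = [18, 82]
r5 m[φ1→X10] = [318, 818]
r5 m[φ1→X3] = [100, 85]
r5 m[φ2→X7] = [3, 4]
r5 m[φ3→X10] = [7, 8]
r5 m[φ4→X7] = [2, 1]
r5 m[X7→φ0] = [6, 4]
r5 m[X7→φ2] = [224, 116]
r5 m[X7→φ4] = [336, 464]
r5 m[X10→φ1] = [7, 8]
r5 m[X10→φ3] = [64, 164]
r5 m[X3→φ0] = [100, 85]
r5 m[X3→φ1] = [18, 82]
r6 m[φ0→X7] = [865, 895]
r6 m[φ0→X3] = [18, 82]
r6 m[φ1→X10] = [318, 818]
r6 m[φ1→X3] = [100, 85]
r6 m[φ2→X7] = [3, 4]
r6 m[φ3→X10] = [7, 8]
r6 m[φ4→X7] = [2, 1]
r6 m[X7→φ0] = [6, 4]
r6 m[X7→φ2] = [1730, 895]
r6 m[X7→φ4] = [2595, 3580]
r6 m[X10→φ1] = [7, 8]
r6 m[X10→φ3] = [318, 818]
r6 m[X3→φ0] = [100, 85]
r6 m[X3→φ1] = [18, 82]
r7 m[φ0→X7] = [865, 895]
r7 m[φ0→X3] = [18, 82]
r7 m[φ1→X10] = [318, 818]
r7 m[φ1→X3] = [100, 85]
r7 m[φ2→X7] = [3, 4]
r7 m[φ3→X10] = [7, 8]
r7 m[φ4→X7] = [2, 1]
r7 m[X7→φ0] = [6, 4]
r7 m[X7→φ2] = [1730, 895]
r7 m[X7→φ4] = [2595, 3580]
r7 m[X10→φ1] = [7, 8]
r7 m[X10→φ3] = [318, 818]
r7 m[X3→φ0] = [100, 85]
r7 m[X3→φ1] = [18, 82]
fixed point reached at round 7
b[X10] = ⊗ incoming = [2226, 6544]

b[X10] = [2226, 6544]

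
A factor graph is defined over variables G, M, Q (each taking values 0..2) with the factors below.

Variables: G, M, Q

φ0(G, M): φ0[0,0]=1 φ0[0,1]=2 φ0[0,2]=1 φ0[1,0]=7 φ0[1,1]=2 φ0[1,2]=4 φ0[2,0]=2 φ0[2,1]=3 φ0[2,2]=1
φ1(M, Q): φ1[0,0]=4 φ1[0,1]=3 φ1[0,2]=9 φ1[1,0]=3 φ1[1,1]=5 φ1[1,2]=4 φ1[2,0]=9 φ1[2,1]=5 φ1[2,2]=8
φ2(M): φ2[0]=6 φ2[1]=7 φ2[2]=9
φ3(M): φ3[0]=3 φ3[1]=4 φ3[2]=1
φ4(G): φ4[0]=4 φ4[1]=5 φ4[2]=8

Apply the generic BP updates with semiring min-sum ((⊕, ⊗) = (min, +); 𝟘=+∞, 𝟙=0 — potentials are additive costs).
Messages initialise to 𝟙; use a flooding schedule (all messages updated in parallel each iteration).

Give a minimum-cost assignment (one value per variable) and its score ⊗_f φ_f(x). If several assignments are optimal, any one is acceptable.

init: all messages = 𝟙 over 3 values
r1 m[φ0→G] = [1, 2, 1]
r1 m[φ0→M] = [1, 2, 1]
r1 m[φ1→M] = [3, 3, 5]
r1 m[φ1→Q] = [3, 3, 4]
r1 m[φ2→M] = [6, 7, 9]
r1 m[φ3→M] = [3, 4, 1]
r1 m[φ4→G] = [4, 5, 8]
r1 m[G→φ0] = [0, 0, 0]
r1 m[G→φ4] = [0, 0, 0]
r1 m[M→φ0] = [0, 0, 0]
r1 m[M→φ1] = [0, 0, 0]
r1 m[M→φ2] = [0, 0, 0]
r1 m[M→φ3] = [0, 0, 0]
r1 m[Q→φ1] = [0, 0, 0]
r2 m[φ0→G] = [1, 2, 1]
r2 m[φ0→M] = [1, 2, 1]
r2 m[φ1→M] = [3, 3, 5]
r2 m[φ1→Q] = [3, 3, 4]
r2 m[φ2→M] = [6, 7, 9]
r2 m[φ3→M] = [3, 4, 1]
r2 m[φ4→G] = [4, 5, 8]
r2 m[G→φ0] = [4, 5, 8]
r2 m[G→φ4] = [1, 2, 1]
r2 m[M→φ0] = [12, 14, 15]
r2 m[M→φ1] = [10, 13, 11]
r2 m[M→φ2] = [7, 9, 7]
r2 m[M→φ3] = [10, 12, 15]
r2 m[Q→φ1] = [0, 0, 0]
r3 m[φ0→G] = [13, 16, 14]
r3 m[φ0→M] = [5, 6, 5]
r3 m[φ1→M] = [3, 3, 5]
r3 m[φ1→Q] = [14, 13, 17]
r3 m[φ2→M] = [6, 7, 9]
r3 m[φ3→M] = [3, 4, 1]
r3 m[φ4→G] = [4, 5, 8]
r3 m[G→φ0] = [4, 5, 8]
r3 m[G→φ4] = [1, 2, 1]
r3 m[M→φ0] = [12, 14, 15]
r3 m[M→φ1] = [10, 13, 11]
r3 m[M→φ2] = [7, 9, 7]
r3 m[M→φ3] = [10, 12, 15]
r3 m[Q→φ1] = [0, 0, 0]
r4 m[φ0→G] = [13, 16, 14]
r4 m[φ0→M] = [5, 6, 5]
r4 m[φ1→M] = [3, 3, 5]
r4 m[φ1→Q] = [14, 13, 17]
r4 m[φ2→M] = [6, 7, 9]
r4 m[φ3→M] = [3, 4, 1]
r4 m[φ4→G] = [4, 5, 8]
r4 m[G→φ0] = [4, 5, 8]
r4 m[G→φ4] = [13, 16, 14]
r4 m[M→φ0] = [12, 14, 15]
r4 m[M→φ1] = [14, 17, 15]
r4 m[M→φ2] = [11, 13, 11]
r4 m[M→φ3] = [14, 16, 19]
r4 m[Q→φ1] = [0, 0, 0]
r5 m[φ0→G] = [13, 16, 14]
r5 m[φ0→M] = [5, 6, 5]
r5 m[φ1→M] = [3, 3, 5]
r5 m[φ1→Q] = [18, 17, 21]
r5 m[φ2→M] = [6, 7, 9]
r5 m[φ3→M] = [3, 4, 1]
r5 m[φ4→G] = [4, 5, 8]
r5 m[G→φ0] = [4, 5, 8]
r5 m[G→φ4] = [13, 16, 14]
r5 m[M→φ0] = [12, 14, 15]
r5 m[M→φ1] = [14, 17, 15]
r5 m[M→φ2] = [11, 13, 11]
r5 m[M→φ3] = [14, 16, 19]
r5 m[Q→φ1] = [0, 0, 0]
r6 m[φ0→G] = [13, 16, 14]
r6 m[φ0→M] = [5, 6, 5]
r6 m[φ1→M] = [3, 3, 5]
r6 m[φ1→Q] = [18, 17, 21]
r6 m[φ2→M] = [6, 7, 9]
r6 m[φ3→M] = [3, 4, 1]
r6 m[φ4→G] = [4, 5, 8]
r6 m[G→φ0] = [4, 5, 8]
r6 m[G→φ4] = [13, 16, 14]
r6 m[M→φ0] = [12, 14, 15]
r6 m[M→φ1] = [14, 17, 15]
r6 m[M→φ2] = [11, 13, 11]
r6 m[M→φ3] = [14, 16, 19]
r6 m[Q→φ1] = [0, 0, 0]
fixed point reached at round 6
traceback from G: (G=0, M=0, Q=1), score=17

assignment: (G=0, M=0, Q=1); score = 17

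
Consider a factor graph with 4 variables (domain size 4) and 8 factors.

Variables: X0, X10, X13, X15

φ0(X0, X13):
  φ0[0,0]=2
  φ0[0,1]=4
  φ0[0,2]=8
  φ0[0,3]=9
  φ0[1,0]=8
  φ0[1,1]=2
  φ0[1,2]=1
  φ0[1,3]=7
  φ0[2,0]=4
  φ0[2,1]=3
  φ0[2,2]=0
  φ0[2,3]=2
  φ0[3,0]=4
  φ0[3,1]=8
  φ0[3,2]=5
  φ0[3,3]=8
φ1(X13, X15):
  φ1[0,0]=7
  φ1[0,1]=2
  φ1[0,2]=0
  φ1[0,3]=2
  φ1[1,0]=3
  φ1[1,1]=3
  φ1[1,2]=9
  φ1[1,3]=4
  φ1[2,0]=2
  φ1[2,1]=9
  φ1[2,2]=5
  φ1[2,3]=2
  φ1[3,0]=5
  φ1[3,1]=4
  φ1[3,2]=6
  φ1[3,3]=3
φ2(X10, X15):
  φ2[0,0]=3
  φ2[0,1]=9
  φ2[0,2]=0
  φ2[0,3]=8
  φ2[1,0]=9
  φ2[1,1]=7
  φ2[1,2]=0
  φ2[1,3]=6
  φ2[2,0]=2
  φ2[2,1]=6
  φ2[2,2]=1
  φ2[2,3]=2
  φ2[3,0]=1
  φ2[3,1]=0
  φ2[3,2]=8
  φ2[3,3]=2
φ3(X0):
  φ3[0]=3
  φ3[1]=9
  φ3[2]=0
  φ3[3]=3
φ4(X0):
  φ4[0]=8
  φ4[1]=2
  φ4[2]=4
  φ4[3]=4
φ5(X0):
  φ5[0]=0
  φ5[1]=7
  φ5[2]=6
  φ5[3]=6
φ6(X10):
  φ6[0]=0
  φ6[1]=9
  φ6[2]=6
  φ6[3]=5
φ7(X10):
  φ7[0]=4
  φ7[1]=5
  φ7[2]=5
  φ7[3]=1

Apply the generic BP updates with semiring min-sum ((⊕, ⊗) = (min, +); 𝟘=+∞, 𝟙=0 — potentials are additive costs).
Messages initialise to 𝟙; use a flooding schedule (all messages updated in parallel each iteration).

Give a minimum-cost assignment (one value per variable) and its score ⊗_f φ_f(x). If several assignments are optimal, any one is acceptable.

init: all messages = 𝟙 over 4 values
r1 m[φ0→X0] = [2, 1, 0, 4]
r1 m[φ0→X13] = [2, 2, 0, 2]
r1 m[φ1→X13] = [0, 3, 2, 3]
r1 m[φ1→X15] = [2, 2, 0, 2]
r1 m[φ2→X10] = [0, 0, 1, 0]
r1 m[φ2→X15] = [1, 0, 0, 2]
r1 m[φ3→X0] = [3, 9, 0, 3]
r1 m[φ4→X0] = [8, 2, 4, 4]
r1 m[φ5→X0] = [0, 7, 6, 6]
r1 m[φ6→X10] = [0, 9, 6, 5]
r1 m[φ7→X10] = [4, 5, 5, 1]
r1 m[X0→φ0] = [0, 0, 0, 0]
r1 m[X0→φ3] = [0, 0, 0, 0]
r1 m[X0→φ4] = [0, 0, 0, 0]
r1 m[X0→φ5] = [0, 0, 0, 0]
r1 m[X10→φ2] = [0, 0, 0, 0]
r1 m[X10→φ6] = [0, 0, 0, 0]
r1 m[X10→φ7] = [0, 0, 0, 0]
r1 m[X13→φ0] = [0, 0, 0, 0]
r1 m[X13→φ1] = [0, 0, 0, 0]
r1 m[X15→φ1] = [0, 0, 0, 0]
r1 m[X15→φ2] = [0, 0, 0, 0]
r2 m[φ0→X0] = [2, 1, 0, 4]
r2 m[φ0→X13] = [2, 2, 0, 2]
r2 m[φ1→X13] = [0, 3, 2, 3]
r2 m[φ1→X15] = [2, 2, 0, 2]
r2 m[φ2→X10] = [0, 0, 1, 0]
r2 m[φ2→X15] = [1, 0, 0, 2]
r2 m[φ3→X0] = [3, 9, 0, 3]
r2 m[φ4→X0] = [8, 2, 4, 4]
r2 m[φ5→X0] = [0, 7, 6, 6]
r2 m[φ6→X10] = [0, 9, 6, 5]
r2 m[φ7→X10] = [4, 5, 5, 1]
r2 m[X0→φ0] = [11, 18, 10, 13]
r2 m[X0→φ3] = [10, 10, 10, 14]
r2 m[X0→φ4] = [5, 17, 6, 13]
r2 m[X0→φ5] = [13, 12, 4, 11]
r2 m[X10→φ2] = [4, 14, 11, 6]
r2 m[X10→φ6] = [4, 5, 6, 1]
r2 m[X10→φ7] = [0, 9, 7, 5]
r2 m[X13→φ0] = [0, 3, 2, 3]
r2 m[X13→φ1] = [2, 2, 0, 2]
r2 m[X15→φ1] = [1, 0, 0, 2]
r2 m[X15→φ2] = [2, 2, 0, 2]
r3 m[φ0→X0] = [2, 3, 2, 4]
r3 m[φ0→X13] = [13, 13, 10, 12]
r3 m[φ1→X13] = [0, 3, 3, 4]
r3 m[φ1→X15] = [2, 4, 2, 2]
r3 m[φ2→X10] = [0, 0, 1, 2]
r3 m[φ2→X15] = [7, 6, 4, 8]
r3 m[φ3→X0] = [3, 9, 0, 3]
r3 m[φ4→X0] = [8, 2, 4, 4]
r3 m[φ5→X0] = [0, 7, 6, 6]
r3 m[φ6→X10] = [0, 9, 6, 5]
r3 m[φ7→X10] = [4, 5, 5, 1]
r3 m[X0→φ0] = [11, 18, 10, 13]
r3 m[X0→φ3] = [10, 10, 10, 14]
r3 m[X0→φ4] = [5, 17, 6, 13]
r3 m[X0→φ5] = [13, 12, 4, 11]
r3 m[X10→φ2] = [4, 14, 11, 6]
r3 m[X10→φ6] = [4, 5, 6, 1]
r3 m[X10→φ7] = [0, 9, 7, 5]
r3 m[X13→φ0] = [0, 3, 2, 3]
r3 m[X13→φ1] = [2, 2, 0, 2]
r3 m[X15→φ1] = [1, 0, 0, 2]
r3 m[X15→φ2] = [2, 2, 0, 2]
r4 m[φ0→X0] = [2, 3, 2, 4]
r4 m[φ0→X13] = [13, 13, 10, 12]
r4 m[φ1→X13] = [0, 3, 3, 4]
r4 m[φ1→X15] = [2, 4, 2, 2]
r4 m[φ2→X10] = [0, 0, 1, 2]
r4 m[φ2→X15] = [7, 6, 4, 8]
r4 m[φ3→X0] = [3, 9, 0, 3]
r4 m[φ4→X0] = [8, 2, 4, 4]
r4 m[φ5→X0] = [0, 7, 6, 6]
r4 m[φ6→X10] = [0, 9, 6, 5]
r4 m[φ7→X10] = [4, 5, 5, 1]
r4 m[X0→φ0] = [11, 18, 10, 13]
r4 m[X0→φ3] = [10, 12, 12, 14]
r4 m[X0→φ4] = [5, 19, 8, 13]
r4 m[X0→φ5] = [13, 14, 6, 11]
r4 m[X10→φ2] = [4, 14, 11, 6]
r4 m[X10→φ6] = [4, 5, 6, 3]
r4 m[X10→φ7] = [0, 9, 7, 7]
r4 m[X13→φ0] = [0, 3, 3, 4]
r4 m[X13→φ1] = [13, 13, 10, 12]
r4 m[X15→φ1] = [7, 6, 4, 8]
r4 m[X15→φ2] = [2, 4, 2, 2]
r5 m[φ0→X0] = [2, 4, 3, 4]
r5 m[φ0→X13] = [13, 13, 10, 12]
r5 m[φ1→X13] = [4, 9, 9, 10]
r5 m[φ1→X15] = [12, 15, 13, 12]
r5 m[φ2→X10] = [2, 2, 3, 3]
r5 m[φ2→X15] = [7, 6, 4, 8]
r5 m[φ3→X0] = [3, 9, 0, 3]
r5 m[φ4→X0] = [8, 2, 4, 4]
r5 m[φ5→X0] = [0, 7, 6, 6]
r5 m[φ6→X10] = [0, 9, 6, 5]
r5 m[φ7→X10] = [4, 5, 5, 1]
r5 m[X0→φ0] = [11, 18, 10, 13]
r5 m[X0→φ3] = [10, 12, 12, 14]
r5 m[X0→φ4] = [5, 19, 8, 13]
r5 m[X0→φ5] = [13, 14, 6, 11]
r5 m[X10→φ2] = [4, 14, 11, 6]
r5 m[X10→φ6] = [4, 5, 6, 3]
r5 m[X10→φ7] = [0, 9, 7, 7]
r5 m[X13→φ0] = [0, 3, 3, 4]
r5 m[X13→φ1] = [13, 13, 10, 12]
r5 m[X15→φ1] = [7, 6, 4, 8]
r5 m[X15→φ2] = [2, 4, 2, 2]
r6 m[φ0→X0] = [2, 4, 3, 4]
r6 m[φ0→X13] = [13, 13, 10, 12]
r6 m[φ1→X13] = [4, 9, 9, 10]
r6 m[φ1→X15] = [12, 15, 13, 12]
r6 m[φ2→X10] = [2, 2, 3, 3]
r6 m[φ2→X15] = [7, 6, 4, 8]
r6 m[φ3→X0] = [3, 9, 0, 3]
r6 m[φ4→X0] = [8, 2, 4, 4]
r6 m[φ5→X0] = [0, 7, 6, 6]
r6 m[φ6→X10] = [0, 9, 6, 5]
r6 m[φ7→X10] = [4, 5, 5, 1]
r6 m[X0→φ0] = [11, 18, 10, 13]
r6 m[X0→φ3] = [10, 13, 13, 14]
r6 m[X0→φ4] = [5, 20, 9, 13]
r6 m[X0→φ5] = [13, 15, 7, 11]
r6 m[X10→φ2] = [4, 14, 11, 6]
r6 m[X10→φ6] = [6, 7, 8, 4]
r6 m[X10→φ7] = [2, 11, 9, 8]
r6 m[X13→φ0] = [4, 9, 9, 10]
r6 m[X13→φ1] = [13, 13, 10, 12]
r6 m[X15→φ1] = [7, 6, 4, 8]
r6 m[X15→φ2] = [12, 15, 13, 12]
r7 m[φ0→X0] = [6, 10, 8, 8]
r7 m[φ0→X13] = [13, 13, 10, 12]
r7 m[φ1→X13] = [4, 9, 9, 10]
r7 m[φ1→X15] = [12, 15, 13, 12]
r7 m[φ2→X10] = [13, 13, 14, 13]
r7 m[φ2→X15] = [7, 6, 4, 8]
r7 m[φ3→X0] = [3, 9, 0, 3]
r7 m[φ4→X0] = [8, 2, 4, 4]
r7 m[φ5→X0] = [0, 7, 6, 6]
r7 m[φ6→X10] = [0, 9, 6, 5]
r7 m[φ7→X10] = [4, 5, 5, 1]
r7 m[X0→φ0] = [11, 18, 10, 13]
r7 m[X0→φ3] = [10, 13, 13, 14]
r7 m[X0→φ4] = [5, 20, 9, 13]
r7 m[X0→φ5] = [13, 15, 7, 11]
r7 m[X10→φ2] = [4, 14, 11, 6]
r7 m[X10→φ6] = [6, 7, 8, 4]
r7 m[X10→φ7] = [2, 11, 9, 8]
r7 m[X13→φ0] = [4, 9, 9, 10]
r7 m[X13→φ1] = [13, 13, 10, 12]
r7 m[X15→φ1] = [7, 6, 4, 8]
r7 m[X15→φ2] = [12, 15, 13, 12]
r8 m[φ0→X0] = [6, 10, 8, 8]
r8 m[φ0→X13] = [13, 13, 10, 12]
r8 m[φ1→X13] = [4, 9, 9, 10]
r8 m[φ1→X15] = [12, 15, 13, 12]
r8 m[φ2→X10] = [13, 13, 14, 13]
r8 m[φ2→X15] = [7, 6, 4, 8]
r8 m[φ3→X0] = [3, 9, 0, 3]
r8 m[φ4→X0] = [8, 2, 4, 4]
r8 m[φ5→X0] = [0, 7, 6, 6]
r8 m[φ6→X10] = [0, 9, 6, 5]
r8 m[φ7→X10] = [4, 5, 5, 1]
r8 m[X0→φ0] = [11, 18, 10, 13]
r8 m[X0→φ3] = [14, 19, 18, 18]
r8 m[X0→φ4] = [9, 26, 14, 17]
r8 m[X0→φ5] = [17, 21, 12, 15]
r8 m[X10→φ2] = [4, 14, 11, 6]
r8 m[X10→φ6] = [17, 18, 19, 14]
r8 m[X10→φ7] = [13, 22, 20, 18]
r8 m[X13→φ0] = [4, 9, 9, 10]
r8 m[X13→φ1] = [13, 13, 10, 12]
r8 m[X15→φ1] = [7, 6, 4, 8]
r8 m[X15→φ2] = [12, 15, 13, 12]
r9 m[φ0→X0] = [6, 10, 8, 8]
r9 m[φ0→X13] = [13, 13, 10, 12]
r9 m[φ1→X13] = [4, 9, 9, 10]
r9 m[φ1→X15] = [12, 15, 13, 12]
r9 m[φ2→X10] = [13, 13, 14, 13]
r9 m[φ2→X15] = [7, 6, 4, 8]
r9 m[φ3→X0] = [3, 9, 0, 3]
r9 m[φ4→X0] = [8, 2, 4, 4]
r9 m[φ5→X0] = [0, 7, 6, 6]
r9 m[φ6→X10] = [0, 9, 6, 5]
r9 m[φ7→X10] = [4, 5, 5, 1]
r9 m[X0→φ0] = [11, 18, 10, 13]
r9 m[X0→φ3] = [14, 19, 18, 18]
r9 m[X0→φ4] = [9, 26, 14, 17]
r9 m[X0→φ5] = [17, 21, 12, 15]
r9 m[X10→φ2] = [4, 14, 11, 6]
r9 m[X10→φ6] = [17, 18, 19, 14]
r9 m[X10→φ7] = [13, 22, 20, 18]
r9 m[X13→φ0] = [4, 9, 9, 10]
r9 m[X13→φ1] = [13, 13, 10, 12]
r9 m[X15→φ1] = [7, 6, 4, 8]
r9 m[X15→φ2] = [12, 15, 13, 12]
fixed point reached at round 9
traceback from X0: (X0=0, X10=0, X13=0, X15=2), score=17

assignment: (X0=0, X10=0, X13=0, X15=2); score = 17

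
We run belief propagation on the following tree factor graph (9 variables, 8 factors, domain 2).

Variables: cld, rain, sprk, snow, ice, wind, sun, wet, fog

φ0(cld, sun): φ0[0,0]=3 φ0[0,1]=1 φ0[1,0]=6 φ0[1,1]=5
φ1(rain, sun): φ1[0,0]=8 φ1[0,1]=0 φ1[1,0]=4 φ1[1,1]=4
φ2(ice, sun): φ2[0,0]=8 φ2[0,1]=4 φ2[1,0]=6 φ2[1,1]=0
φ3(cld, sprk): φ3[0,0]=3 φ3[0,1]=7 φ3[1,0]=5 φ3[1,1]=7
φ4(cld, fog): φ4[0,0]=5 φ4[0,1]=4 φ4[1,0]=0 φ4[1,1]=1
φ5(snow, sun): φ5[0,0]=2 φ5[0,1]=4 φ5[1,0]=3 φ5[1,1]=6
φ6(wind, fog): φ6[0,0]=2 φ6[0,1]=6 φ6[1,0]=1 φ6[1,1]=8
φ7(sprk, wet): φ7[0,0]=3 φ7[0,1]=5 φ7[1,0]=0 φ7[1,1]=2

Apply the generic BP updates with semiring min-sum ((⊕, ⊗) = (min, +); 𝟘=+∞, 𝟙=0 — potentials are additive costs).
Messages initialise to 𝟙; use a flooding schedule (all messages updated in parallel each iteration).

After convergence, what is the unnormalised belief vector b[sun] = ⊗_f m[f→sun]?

init: all messages = 𝟙 over 2 values
r1 m[φ0→cld] = [1, 5]
r1 m[φ0→sun] = [3, 1]
r1 m[φ1→rain] = [0, 4]
r1 m[φ1→sun] = [4, 0]
r1 m[φ2→ice] = [4, 0]
r1 m[φ2→sun] = [6, 0]
r1 m[φ3→cld] = [3, 5]
r1 m[φ3→sprk] = [3, 7]
r1 m[φ4→cld] = [4, 0]
r1 m[φ4→fog] = [0, 1]
r1 m[φ5→snow] = [2, 3]
r1 m[φ5→sun] = [2, 4]
r1 m[φ6→wind] = [2, 1]
r1 m[φ6→fog] = [1, 6]
r1 m[φ7→sprk] = [3, 0]
r1 m[φ7→wet] = [0, 2]
r1 m[cld→φ0] = [0, 0]
r1 m[cld→φ3] = [0, 0]
r1 m[cld→φ4] = [0, 0]
r1 m[rain→φ1] = [0, 0]
r1 m[sprk→φ3] = [0, 0]
r1 m[sprk→φ7] = [0, 0]
r1 m[snow→φ5] = [0, 0]
r1 m[ice→φ2] = [0, 0]
r1 m[wind→φ6] = [0, 0]
r1 m[sun→φ0] = [0, 0]
r1 m[sun→φ1] = [0, 0]
r1 m[sun→φ2] = [0, 0]
r1 m[sun→φ5] = [0, 0]
r1 m[wet→φ7] = [0, 0]
r1 m[fog→φ4] = [0, 0]
r1 m[fog→φ6] = [0, 0]
r2 m[φ0→cld] = [1, 5]
r2 m[φ0→sun] = [3, 1]
r2 m[φ1→rain] = [0, 4]
r2 m[φ1→sun] = [4, 0]
r2 m[φ2→ice] = [4, 0]
r2 m[φ2→sun] = [6, 0]
r2 m[φ3→cld] = [3, 5]
r2 m[φ3→sprk] = [3, 7]
r2 m[φ4→cld] = [4, 0]
r2 m[φ4→fog] = [0, 1]
r2 m[φ5→snow] = [2, 3]
r2 m[φ5→sun] = [2, 4]
r2 m[φ6→wind] = [2, 1]
r2 m[φ6→fog] = [1, 6]
r2 m[φ7→sprk] = [3, 0]
r2 m[φ7→wet] = [0, 2]
r2 m[cld→φ0] = [7, 5]
r2 m[cld→φ3] = [5, 5]
r2 m[cld→φ4] = [4, 10]
r2 m[rain→φ1] = [0, 0]
r2 m[sprk→φ3] = [3, 0]
r2 m[sprk→φ7] = [3, 7]
r2 m[snow→φ5] = [0, 0]
r2 m[ice→φ2] = [0, 0]
r2 m[wind→φ6] = [0, 0]
r2 m[sun→φ0] = [12, 4]
r2 m[sun→φ1] = [11, 5]
r2 m[sun→φ2] = [9, 5]
r2 m[sun→φ5] = [13, 1]
r2 m[wet→φ7] = [0, 0]
r2 m[fog→φ4] = [1, 6]
r2 m[fog→φ6] = [0, 1]
r3 m[φ0→cld] = [5, 9]
r3 m[φ0→sun] = [10, 8]
r3 m[φ1→rain] = [5, 9]
r3 m[φ1→sun] = [4, 0]
r3 m[φ2→ice] = [9, 5]
r3 m[φ2→sun] = [6, 0]
r3 m[φ3→cld] = [6, 7]
r3 m[φ3→sprk] = [8, 12]
r3 m[φ4→cld] = [6, 1]
r3 m[φ4→fog] = [9, 8]
r3 m[φ5→snow] = [5, 7]
r3 m[φ5→sun] = [2, 4]
r3 m[φ6→wind] = [2, 1]
r3 m[φ6→fog] = [1, 6]
r3 m[φ7→sprk] = [3, 0]
r3 m[φ7→wet] = [6, 8]
r3 m[cld→φ0] = [7, 5]
r3 m[cld→φ3] = [5, 5]
r3 m[cld→φ4] = [4, 10]
r3 m[rain→φ1] = [0, 0]
r3 m[sprk→φ3] = [3, 0]
r3 m[sprk→φ7] = [3, 7]
r3 m[snow→φ5] = [0, 0]
r3 m[ice→φ2] = [0, 0]
r3 m[wind→φ6] = [0, 0]
r3 m[sun→φ0] = [12, 4]
r3 m[sun→φ1] = [11, 5]
r3 m[sun→φ2] = [9, 5]
r3 m[sun→φ5] = [13, 1]
r3 m[wet→φ7] = [0, 0]
r3 m[fog→φ4] = [1, 6]
r3 m[fog→φ6] = [0, 1]
r4 m[φ0→cld] = [5, 9]
r4 m[φ0→sun] = [10, 8]
r4 m[φ1→rain] = [5, 9]
r4 m[φ1→sun] = [4, 0]
r4 m[φ2→ice] = [9, 5]
r4 m[φ2→sun] = [6, 0]
r4 m[φ3→cld] = [6, 7]
r4 m[φ3→sprk] = [8, 12]
r4 m[φ4→cld] = [6, 1]
r4 m[φ4→fog] = [9, 8]
r4 m[φ5→snow] = [5, 7]
r4 m[φ5→sun] = [2, 4]
r4 m[φ6→wind] = [2, 1]
r4 m[φ6→fog] = [1, 6]
r4 m[φ7→sprk] = [3, 0]
r4 m[φ7→wet] = [6, 8]
r4 m[cld→φ0] = [12, 8]
r4 m[cld→φ3] = [11, 10]
r4 m[cld→φ4] = [11, 16]
r4 m[rain→φ1] = [0, 0]
r4 m[sprk→φ3] = [3, 0]
r4 m[sprk→φ7] = [8, 12]
r4 m[snow→φ5] = [0, 0]
r4 m[ice→φ2] = [0, 0]
r4 m[wind→φ6] = [0, 0]
r4 m[sun→φ0] = [12, 4]
r4 m[sun→φ1] = [18, 12]
r4 m[sun→φ2] = [16, 12]
r4 m[sun→φ5] = [20, 8]
r4 m[wet→φ7] = [0, 0]
r4 m[fog→φ4] = [1, 6]
r4 m[fog→φ6] = [9, 8]
r5 m[φ0→cld] = [5, 9]
r5 m[φ0→sun] = [14, 13]
r5 m[φ1→rain] = [12, 16]
r5 m[φ1→sun] = [4, 0]
r5 m[φ2→ice] = [16, 12]
r5 m[φ2→sun] = [6, 0]
r5 m[φ3→cld] = [6, 7]
r5 m[φ3→sprk] = [14, 17]
r5 m[φ4→cld] = [6, 1]
r5 m[φ4→fog] = [16, 15]
r5 m[φ5→snow] = [12, 14]
r5 m[φ5→sun] = [2, 4]
r5 m[φ6→wind] = [11, 10]
r5 m[φ6→fog] = [1, 6]
r5 m[φ7→sprk] = [3, 0]
r5 m[φ7→wet] = [11, 13]
r5 m[cld→φ0] = [12, 8]
r5 m[cld→φ3] = [11, 10]
r5 m[cld→φ4] = [11, 16]
r5 m[rain→φ1] = [0, 0]
r5 m[sprk→φ3] = [3, 0]
r5 m[sprk→φ7] = [8, 12]
r5 m[snow→φ5] = [0, 0]
r5 m[ice→φ2] = [0, 0]
r5 m[wind→φ6] = [0, 0]
r5 m[sun→φ0] = [12, 4]
r5 m[sun→φ1] = [18, 12]
r5 m[sun→φ2] = [16, 12]
r5 m[sun→φ5] = [20, 8]
r5 m[wet→φ7] = [0, 0]
r5 m[fog→φ4] = [1, 6]
r5 m[fog→φ6] = [9, 8]
r6 m[φ0→cld] = [5, 9]
r6 m[φ0→sun] = [14, 13]
r6 m[φ1→rain] = [12, 16]
r6 m[φ1→sun] = [4, 0]
r6 m[φ2→ice] = [16, 12]
r6 m[φ2→sun] = [6, 0]
r6 m[φ3→cld] = [6, 7]
r6 m[φ3→sprk] = [14, 17]
r6 m[φ4→cld] = [6, 1]
r6 m[φ4→fog] = [16, 15]
r6 m[φ5→snow] = [12, 14]
r6 m[φ5→sun] = [2, 4]
r6 m[φ6→wind] = [11, 10]
r6 m[φ6→fog] = [1, 6]
r6 m[φ7→sprk] = [3, 0]
r6 m[φ7→wet] = [11, 13]
r6 m[cld→φ0] = [12, 8]
r6 m[cld→φ3] = [11, 10]
r6 m[cld→φ4] = [11, 16]
r6 m[rain→φ1] = [0, 0]
r6 m[sprk→φ3] = [3, 0]
r6 m[sprk→φ7] = [14, 17]
r6 m[snow→φ5] = [0, 0]
r6 m[ice→φ2] = [0, 0]
r6 m[wind→φ6] = [0, 0]
r6 m[sun→φ0] = [12, 4]
r6 m[sun→φ1] = [22, 17]
r6 m[sun→φ2] = [20, 17]
r6 m[sun→φ5] = [24, 13]
r6 m[wet→φ7] = [0, 0]
r6 m[fog→φ4] = [1, 6]
r6 m[fog→φ6] = [16, 15]
r7 m[φ0→cld] = [5, 9]
r7 m[φ0→sun] = [14, 13]
r7 m[φ1→rain] = [17, 21]
r7 m[φ1→sun] = [4, 0]
r7 m[φ2→ice] = [21, 17]
r7 m[φ2→sun] = [6, 0]
r7 m[φ3→cld] = [6, 7]
r7 m[φ3→sprk] = [14, 17]
r7 m[φ4→cld] = [6, 1]
r7 m[φ4→fog] = [16, 15]
r7 m[φ5→snow] = [17, 19]
r7 m[φ5→sun] = [2, 4]
r7 m[φ6→wind] = [18, 17]
r7 m[φ6→fog] = [1, 6]
r7 m[φ7→sprk] = [3, 0]
r7 m[φ7→wet] = [17, 19]
r7 m[cld→φ0] = [12, 8]
r7 m[cld→φ3] = [11, 10]
r7 m[cld→φ4] = [11, 16]
r7 m[rain→φ1] = [0, 0]
r7 m[sprk→φ3] = [3, 0]
r7 m[sprk→φ7] = [14, 17]
r7 m[snow→φ5] = [0, 0]
r7 m[ice→φ2] = [0, 0]
r7 m[wind→φ6] = [0, 0]
r7 m[sun→φ0] = [12, 4]
r7 m[sun→φ1] = [22, 17]
r7 m[sun→φ2] = [20, 17]
r7 m[sun→φ5] = [24, 13]
r7 m[wet→φ7] = [0, 0]
r7 m[fog→φ4] = [1, 6]
r7 m[fog→φ6] = [16, 15]
r8 m[φ0→cld] = [5, 9]
r8 m[φ0→sun] = [14, 13]
r8 m[φ1→rain] = [17, 21]
r8 m[φ1→sun] = [4, 0]
r8 m[φ2→ice] = [21, 17]
r8 m[φ2→sun] = [6, 0]
r8 m[φ3→cld] = [6, 7]
r8 m[φ3→sprk] = [14, 17]
r8 m[φ4→cld] = [6, 1]
r8 m[φ4→fog] = [16, 15]
r8 m[φ5→snow] = [17, 19]
r8 m[φ5→sun] = [2, 4]
r8 m[φ6→wind] = [18, 17]
r8 m[φ6→fog] = [1, 6]
r8 m[φ7→sprk] = [3, 0]
r8 m[φ7→wet] = [17, 19]
r8 m[cld→φ0] = [12, 8]
r8 m[cld→φ3] = [11, 10]
r8 m[cld→φ4] = [11, 16]
r8 m[rain→φ1] = [0, 0]
r8 m[sprk→φ3] = [3, 0]
r8 m[sprk→φ7] = [14, 17]
r8 m[snow→φ5] = [0, 0]
r8 m[ice→φ2] = [0, 0]
r8 m[wind→φ6] = [0, 0]
r8 m[sun→φ0] = [12, 4]
r8 m[sun→φ1] = [22, 17]
r8 m[sun→φ2] = [20, 17]
r8 m[sun→φ5] = [24, 13]
r8 m[wet→φ7] = [0, 0]
r8 m[fog→φ4] = [1, 6]
r8 m[fog→φ6] = [16, 15]
fixed point reached at round 8
b[sun] = ⊗ incoming = [26, 17]

b[sun] = [26, 17]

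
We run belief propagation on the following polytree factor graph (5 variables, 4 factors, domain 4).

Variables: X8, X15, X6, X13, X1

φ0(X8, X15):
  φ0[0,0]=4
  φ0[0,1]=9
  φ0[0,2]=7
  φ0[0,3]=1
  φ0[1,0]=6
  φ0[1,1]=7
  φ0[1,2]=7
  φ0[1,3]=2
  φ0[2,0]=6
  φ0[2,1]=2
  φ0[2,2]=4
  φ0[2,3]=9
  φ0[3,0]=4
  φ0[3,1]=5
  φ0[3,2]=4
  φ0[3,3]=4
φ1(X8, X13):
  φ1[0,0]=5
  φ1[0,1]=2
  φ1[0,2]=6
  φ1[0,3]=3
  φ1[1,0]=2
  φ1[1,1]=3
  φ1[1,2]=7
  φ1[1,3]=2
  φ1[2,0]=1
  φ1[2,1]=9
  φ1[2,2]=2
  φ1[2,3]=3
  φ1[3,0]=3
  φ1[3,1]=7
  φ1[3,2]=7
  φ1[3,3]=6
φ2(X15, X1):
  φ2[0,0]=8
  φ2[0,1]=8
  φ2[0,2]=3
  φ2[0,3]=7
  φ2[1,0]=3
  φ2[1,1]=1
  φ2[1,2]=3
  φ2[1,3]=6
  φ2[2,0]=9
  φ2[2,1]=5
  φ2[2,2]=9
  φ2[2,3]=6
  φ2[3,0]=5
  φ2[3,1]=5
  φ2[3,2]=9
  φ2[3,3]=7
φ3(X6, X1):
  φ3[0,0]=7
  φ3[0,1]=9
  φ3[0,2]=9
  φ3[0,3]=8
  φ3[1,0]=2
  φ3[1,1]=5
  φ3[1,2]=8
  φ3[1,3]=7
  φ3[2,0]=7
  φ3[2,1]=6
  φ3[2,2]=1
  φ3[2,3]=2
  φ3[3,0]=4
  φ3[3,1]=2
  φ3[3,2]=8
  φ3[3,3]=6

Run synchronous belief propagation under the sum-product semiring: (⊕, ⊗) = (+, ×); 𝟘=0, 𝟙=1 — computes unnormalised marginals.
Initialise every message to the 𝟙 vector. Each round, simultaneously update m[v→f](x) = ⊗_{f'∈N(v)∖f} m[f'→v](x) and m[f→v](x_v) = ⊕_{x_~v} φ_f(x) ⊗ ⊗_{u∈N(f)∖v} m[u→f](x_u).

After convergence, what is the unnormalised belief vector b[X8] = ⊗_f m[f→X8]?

init: all messages = 𝟙 over 4 values
r1 m[φ0→X8] = [21, 22, 21, 17]
r1 m[φ0→X15] = [20, 23, 22, 16]
r1 m[φ1→X8] = [16, 14, 15, 23]
r1 m[φ1→X13] = [11, 21, 22, 14]
r1 m[φ2→X15] = [26, 13, 29, 26]
r1 m[φ2→X1] = [25, 19, 24, 26]
r1 m[φ3→X6] = [33, 22, 16, 20]
r1 m[φ3→X1] = [20, 22, 26, 23]
r1 m[X8→φ0] = [1, 1, 1, 1]
r1 m[X8→φ1] = [1, 1, 1, 1]
r1 m[X15→φ0] = [1, 1, 1, 1]
r1 m[X15→φ2] = [1, 1, 1, 1]
r1 m[X6→φ3] = [1, 1, 1, 1]
r1 m[X13→φ1] = [1, 1, 1, 1]
r1 m[X1→φ2] = [1, 1, 1, 1]
r1 m[X1→φ3] = [1, 1, 1, 1]
r2 m[φ0→X8] = [21, 22, 21, 17]
r2 m[φ0→X15] = [20, 23, 22, 16]
r2 m[φ1→X8] = [16, 14, 15, 23]
r2 m[φ1→X13] = [11, 21, 22, 14]
r2 m[φ2→X15] = [26, 13, 29, 26]
r2 m[φ2→X1] = [25, 19, 24, 26]
r2 m[φ3→X6] = [33, 22, 16, 20]
r2 m[φ3→X1] = [20, 22, 26, 23]
r2 m[X8→φ0] = [16, 14, 15, 23]
r2 m[X8→φ1] = [21, 22, 21, 17]
r2 m[X15→φ0] = [26, 13, 29, 26]
r2 m[X15→φ2] = [20, 23, 22, 16]
r2 m[X6→φ3] = [1, 1, 1, 1]
r2 m[X13→φ1] = [1, 1, 1, 1]
r2 m[X1→φ2] = [20, 22, 26, 23]
r2 m[X1→φ3] = [25, 19, 24, 26]
r3 m[φ0→X8] = [450, 502, 532, 389]
r3 m[φ0→X15] = [330, 387, 362, 271]
r3 m[φ1→X8] = [16, 14, 15, 23]
r3 m[φ1→X13] = [221, 416, 441, 272]
r3 m[φ2→X15] = [575, 298, 662, 605]
r3 m[φ2→X1] = [507, 373, 471, 522]
r3 m[φ3→X6] = [770, 519, 365, 486]
r3 m[φ3→X1] = [20, 22, 26, 23]
r3 m[X8→φ0] = [16, 14, 15, 23]
r3 m[X8→φ1] = [21, 22, 21, 17]
r3 m[X15→φ0] = [26, 13, 29, 26]
r3 m[X15→φ2] = [20, 23, 22, 16]
r3 m[X6→φ3] = [1, 1, 1, 1]
r3 m[X13→φ1] = [1, 1, 1, 1]
r3 m[X1→φ2] = [20, 22, 26, 23]
r3 m[X1→φ3] = [25, 19, 24, 26]
r4 m[φ0→X8] = [450, 502, 532, 389]
r4 m[φ0→X15] = [330, 387, 362, 271]
r4 m[φ1→X8] = [16, 14, 15, 23]
r4 m[φ1→X13] = [221, 416, 441, 272]
r4 m[φ2→X15] = [575, 298, 662, 605]
r4 m[φ2→X1] = [507, 373, 471, 522]
r4 m[φ3→X6] = [770, 519, 365, 486]
r4 m[φ3→X1] = [20, 22, 26, 23]
r4 m[X8→φ0] = [16, 14, 15, 23]
r4 m[X8→φ1] = [450, 502, 532, 389]
r4 m[X15→φ0] = [575, 298, 662, 605]
r4 m[X15→φ2] = [330, 387, 362, 271]
r4 m[X6→φ3] = [1, 1, 1, 1]
r4 m[X13→φ1] = [1, 1, 1, 1]
r4 m[X1→φ2] = [20, 22, 26, 23]
r4 m[X1→φ3] = [507, 373, 471, 522]
r5 m[φ0→X8] = [10221, 11380, 12139, 8858]
r5 m[φ0→X15] = [330, 387, 362, 271]
r5 m[φ1→X8] = [16, 14, 15, 23]
r5 m[φ1→X13] = [4953, 9917, 10001, 6284]
r5 m[φ2→X15] = [575, 298, 662, 605]
r5 m[φ2→X1] = [8414, 6192, 7848, 8701]
r5 m[φ3→X6] = [15321, 10301, 7302, 9674]
r5 m[φ3→X1] = [20, 22, 26, 23]
r5 m[X8→φ0] = [16, 14, 15, 23]
r5 m[X8→φ1] = [450, 502, 532, 389]
r5 m[X15→φ0] = [575, 298, 662, 605]
r5 m[X15→φ2] = [330, 387, 362, 271]
r5 m[X6→φ3] = [1, 1, 1, 1]
r5 m[X13→φ1] = [1, 1, 1, 1]
r5 m[X1→φ2] = [20, 22, 26, 23]
r5 m[X1→φ3] = [507, 373, 471, 522]
r6 m[φ0→X8] = [10221, 11380, 12139, 8858]
r6 m[φ0→X15] = [330, 387, 362, 271]
r6 m[φ1→X8] = [16, 14, 15, 23]
r6 m[φ1→X13] = [4953, 9917, 10001, 6284]
r6 m[φ2→X15] = [575, 298, 662, 605]
r6 m[φ2→X1] = [8414, 6192, 7848, 8701]
r6 m[φ3→X6] = [15321, 10301, 7302, 9674]
r6 m[φ3→X1] = [20, 22, 26, 23]
r6 m[X8→φ0] = [16, 14, 15, 23]
r6 m[X8→φ1] = [10221, 11380, 12139, 8858]
r6 m[X15→φ0] = [575, 298, 662, 605]
r6 m[X15→φ2] = [330, 387, 362, 271]
r6 m[X6→φ3] = [1, 1, 1, 1]
r6 m[X13→φ1] = [1, 1, 1, 1]
r6 m[X1→φ2] = [20, 22, 26, 23]
r6 m[X1→φ3] = [8414, 6192, 7848, 8701]
r7 m[φ0→X8] = [10221, 11380, 12139, 8858]
r7 m[φ0→X15] = [330, 387, 362, 271]
r7 m[φ1→X8] = [16, 14, 15, 23]
r7 m[φ1→X13] = [112578, 225839, 227270, 142988]
r7 m[φ2→X15] = [575, 298, 662, 605]
r7 m[φ2→X1] = [8414, 6192, 7848, 8701]
r7 m[φ3→X6] = [254866, 171479, 121300, 161030]
r7 m[φ3→X1] = [20, 22, 26, 23]
r7 m[X8→φ0] = [16, 14, 15, 23]
r7 m[X8→φ1] = [10221, 11380, 12139, 8858]
r7 m[X15→φ0] = [575, 298, 662, 605]
r7 m[X15→φ2] = [330, 387, 362, 271]
r7 m[X6→φ3] = [1, 1, 1, 1]
r7 m[X13→φ1] = [1, 1, 1, 1]
r7 m[X1→φ2] = [20, 22, 26, 23]
r7 m[X1→φ3] = [8414, 6192, 7848, 8701]
r8 m[φ0→X8] = [10221, 11380, 12139, 8858]
r8 m[φ0→X15] = [330, 387, 362, 271]
r8 m[φ1→X8] = [16, 14, 15, 23]
r8 m[φ1→X13] = [112578, 225839, 227270, 142988]
r8 m[φ2→X15] = [575, 298, 662, 605]
r8 m[φ2→X1] = [8414, 6192, 7848, 8701]
r8 m[φ3→X6] = [254866, 171479, 121300, 161030]
r8 m[φ3→X1] = [20, 22, 26, 23]
r8 m[X8→φ0] = [16, 14, 15, 23]
r8 m[X8→φ1] = [10221, 11380, 12139, 8858]
r8 m[X15→φ0] = [575, 298, 662, 605]
r8 m[X15→φ2] = [330, 387, 362, 271]
r8 m[X6→φ3] = [1, 1, 1, 1]
r8 m[X13→φ1] = [1, 1, 1, 1]
r8 m[X1→φ2] = [20, 22, 26, 23]
r8 m[X1→φ3] = [8414, 6192, 7848, 8701]
fixed point reached at round 8
b[X8] = ⊗ incoming = [163536, 159320, 182085, 203734]

b[X8] = [163536, 159320, 182085, 203734]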